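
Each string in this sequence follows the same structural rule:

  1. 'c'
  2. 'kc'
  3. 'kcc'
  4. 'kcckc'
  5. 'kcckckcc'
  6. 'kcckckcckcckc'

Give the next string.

This is a Fibonacci-style word recurrence s(k) = s(k−1)·s(k−2): e.g. kc·c = kcc.
Continuing: kcckckcckcckc · kcckckcc gives term 7.

kcckckcckcckckcckckcc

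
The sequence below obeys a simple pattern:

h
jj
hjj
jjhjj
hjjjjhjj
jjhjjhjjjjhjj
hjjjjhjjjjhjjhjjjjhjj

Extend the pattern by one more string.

From term 3 onward, concatenate the second-to-last term with the last: h·jj = hjj, jj·hjj = jjhjj, …
Continuing: jjhjjhjjjjhjj · hjjjjhjjjjhjjhjjjjhjj gives term 8.

jjhjjhjjjjhjjhjjjjhjjjjhjjhjjjjhjj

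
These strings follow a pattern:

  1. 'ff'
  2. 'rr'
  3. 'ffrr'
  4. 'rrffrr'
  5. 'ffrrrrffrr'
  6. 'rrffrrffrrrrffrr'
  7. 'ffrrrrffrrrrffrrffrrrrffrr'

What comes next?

This is a Fibonacci-style word recurrence s(k) = s(k−2)·s(k−1): e.g. ff·rr = ffrr.
Continuing: rrffrrffrrrrffrr · ffrrrrffrrrrffrrffrrrrffrr gives term 8.

rrffrrffrrrrffrrffrrrrffrrrrffrrffrrrrffrr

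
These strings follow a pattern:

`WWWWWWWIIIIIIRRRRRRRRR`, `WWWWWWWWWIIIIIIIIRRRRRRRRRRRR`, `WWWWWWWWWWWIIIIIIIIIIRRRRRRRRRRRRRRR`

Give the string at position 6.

Reading off run lengths: W runs 7, 9, 11; I runs 6, 8, 10; R runs 9, 12, 15 — each is linear in n, where the shown terms are n = 3, 4, 5.
Setting n = 8 gives 17, 16, 24 characters in each block.

WWWWWWWWWWWWWWWWWIIIIIIIIIIIIIIIIRRRRRRRRRRRRRRRRRRRRRRRR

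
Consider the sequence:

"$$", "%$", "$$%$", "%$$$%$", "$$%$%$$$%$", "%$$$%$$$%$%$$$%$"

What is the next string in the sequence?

Each term (from the third on) is the two preceding terms concatenated in order: term 3 = $$·%$ = $$%$.
The next term joins $$%$%$$$%$ and %$$$%$$$%$%$$$%$.

$$%$%$$$%$%$$$%$$$%$%$$$%$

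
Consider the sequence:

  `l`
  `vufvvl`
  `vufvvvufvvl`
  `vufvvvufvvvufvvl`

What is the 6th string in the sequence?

The strings grow by a fixed prefix vufvv each time.
From vufvvvufvvvufvvl, 2 further steps: vufvvvufvvvufvvl → vufvvvufvvvufvvvufvvl → (answer).

vufvvvufvvvufvvvufvvvufvvl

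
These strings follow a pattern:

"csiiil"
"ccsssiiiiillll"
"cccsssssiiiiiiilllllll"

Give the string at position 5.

The n-th term is n c's then 2n-1 s's then 2n+1 i's then 3n-2 l's (n = 1, 2, …).
For term 5, n = 5, so the run lengths are 5, 9, 11, 13.

cccccsssssssssiiiiiiiiiiilllllllllllll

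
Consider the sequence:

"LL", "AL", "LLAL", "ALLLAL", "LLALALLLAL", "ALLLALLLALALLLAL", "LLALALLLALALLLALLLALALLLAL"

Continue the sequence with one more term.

ALLLALLLALALLLALLLALALLLALALLLALLLALALLLAL

Each term (from the third on) is the two preceding terms concatenated in order: term 3 = LL·AL = LLAL.
So term 8 is ALLLALLLALALLLAL·LLALALLLALALLLALLLALALLLAL.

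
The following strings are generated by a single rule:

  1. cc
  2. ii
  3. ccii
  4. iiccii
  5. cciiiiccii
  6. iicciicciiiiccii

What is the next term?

cciiiicciiiicciicciiiiccii

From term 3 onward, concatenate the second-to-last term with the last: cc·ii = ccii, ii·ccii = iiccii, …
The next term joins cciiiiccii and iicciicciiiiccii.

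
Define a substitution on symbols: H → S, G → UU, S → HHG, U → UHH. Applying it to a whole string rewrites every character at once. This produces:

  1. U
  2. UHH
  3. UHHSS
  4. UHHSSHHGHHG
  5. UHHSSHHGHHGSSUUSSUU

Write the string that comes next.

Replace each of the 19 characters of UHHSSHHGHHGSSUUSSUU in place — UHH S S HHG HHG S S UU S S UU HHG HHG UHH UHH HHG HHG UHH UHH — and concatenate.

UHHSSHHGHHGSSUUSSUUHHGHHGUHHUHHHHGHHGUHHUHH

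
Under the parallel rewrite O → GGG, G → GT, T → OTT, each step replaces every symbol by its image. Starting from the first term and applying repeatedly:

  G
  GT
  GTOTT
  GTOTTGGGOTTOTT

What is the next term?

Rewriting the 14 symbols of GTOTTGGGOTTOTT one by one yields GT OTT GGG OTT OTT GT GT GT GGG OTT OTT GGG OTT OTT; concatenated:

GTOTTGGGOTTOTTGTGTGTGGGOTTOTTGGGOTTOTT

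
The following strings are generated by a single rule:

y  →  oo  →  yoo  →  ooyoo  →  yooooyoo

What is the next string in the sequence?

ooyooyooooyoo

This is a Fibonacci-style word recurrence s(k) = s(k−2)·s(k−1): e.g. y·oo = yoo.
Continuing: ooyoo · yooooyoo gives term 6.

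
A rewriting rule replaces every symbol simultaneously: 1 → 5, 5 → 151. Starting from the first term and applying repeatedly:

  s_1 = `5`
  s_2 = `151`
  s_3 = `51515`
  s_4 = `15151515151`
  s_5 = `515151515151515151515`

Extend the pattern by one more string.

1515151515151515151515151515151515151515151

φ(515151515151515151515) expands symbol-by-symbol to 151 5 151 5 151 5 151 5 151 5 151 5 151 5 151 5 151 5 151 5 151; joining the 21 pieces gives the next term.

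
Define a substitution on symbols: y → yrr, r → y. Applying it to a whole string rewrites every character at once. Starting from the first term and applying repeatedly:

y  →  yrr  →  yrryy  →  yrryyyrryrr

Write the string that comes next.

Expanding yrryyyrryrr: y→yrr, r→y, r→y, y→yrr, y→yrr, y→yrr, r→y, r→y, y→yrr, r→y, r→y. Concatenated: yrr y y yrr yrr yrr y y yrr y y.

yrryyyrryrryrryyyrryy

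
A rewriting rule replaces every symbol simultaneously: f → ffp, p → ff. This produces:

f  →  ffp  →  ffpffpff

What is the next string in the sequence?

ffpffpffffpffpffffpffp

Expanding ffpffpff: f→ffp, f→ffp, p→ff, f→ffp, f→ffp, p→ff, f→ffp, f→ffp. Concatenated: ffp ffp ff ffp ffp ff ffp ffp.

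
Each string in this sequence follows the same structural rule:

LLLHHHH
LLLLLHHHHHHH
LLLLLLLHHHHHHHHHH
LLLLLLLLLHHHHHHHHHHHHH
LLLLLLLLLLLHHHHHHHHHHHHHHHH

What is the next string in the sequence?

LLLLLLLLLLLLLHHHHHHHHHHHHHHHHHHH

The n-th term is 2n+1 L's then 3n+1 H's (n = 1, 2, …).
For the next term, n = 6, so the run lengths are 13, 19.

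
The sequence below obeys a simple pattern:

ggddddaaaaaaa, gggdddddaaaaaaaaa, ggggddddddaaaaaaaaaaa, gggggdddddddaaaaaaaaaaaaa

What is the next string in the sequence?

ggggggddddddddaaaaaaaaaaaaaaa

The n-th term is n-1 g's then n+1 d's then 2n+1 a's, where the shown terms are n = 3, 4, 5, 6.
For the next term, n = 7, so the run lengths are 6, 8, 15.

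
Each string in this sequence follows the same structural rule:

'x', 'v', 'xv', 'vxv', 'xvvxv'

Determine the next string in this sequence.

From term 3 onward, concatenate the second-to-last term with the last: x·v = xv, v·xv = vxv, …
So term 6 is vxv·xvvxv.

vxvxvvxv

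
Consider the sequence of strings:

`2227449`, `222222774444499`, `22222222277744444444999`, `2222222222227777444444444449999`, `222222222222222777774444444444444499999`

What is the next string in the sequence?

Term n consists of 3n 2's, followed by n 7's, followed by 3n-1 4's, followed by n 9's (n = 1, 2, …).
For the next term, n = 6, so the run lengths are 18, 6, 17, 6.

22222222222222222277777744444444444444444999999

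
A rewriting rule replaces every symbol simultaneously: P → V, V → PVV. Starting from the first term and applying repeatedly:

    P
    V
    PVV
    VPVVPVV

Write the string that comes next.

PVVVPVVPVVVPVVPVV

Expanding VPVVPVV: V→PVV, P→V, V→PVV, V→PVV, P→V, V→PVV, V→PVV. Concatenated: PVV V PVV PVV V PVV PVV.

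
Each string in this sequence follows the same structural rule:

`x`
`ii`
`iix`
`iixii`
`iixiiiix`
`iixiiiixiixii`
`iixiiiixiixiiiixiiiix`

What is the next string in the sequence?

iixiiiixiixiiiixiiiixiixiiiixiixii

This is a Fibonacci-style word recurrence s(k) = s(k−1)·s(k−2): e.g. ii·x = iix.
The next term joins iixiiiixiixiiiixiiiix and iixiiiixiixii.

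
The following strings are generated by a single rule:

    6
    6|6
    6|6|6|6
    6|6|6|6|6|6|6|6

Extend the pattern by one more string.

Each string is two copies of the previous one joined by '|'.
Doubling 6|6|6|6|6|6|6|6 with '|' between the halves:

6|6|6|6|6|6|6|6|6|6|6|6|6|6|6|6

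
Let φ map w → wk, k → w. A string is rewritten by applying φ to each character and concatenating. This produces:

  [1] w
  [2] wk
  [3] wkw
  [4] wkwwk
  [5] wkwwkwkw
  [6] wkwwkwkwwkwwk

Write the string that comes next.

Replace each of the 13 characters of wkwwkwkwwkwwk in place — wk w wk wk w wk w wk wk w wk wk w — and concatenate.

wkwwkwkwwkwwkwkwwkwkw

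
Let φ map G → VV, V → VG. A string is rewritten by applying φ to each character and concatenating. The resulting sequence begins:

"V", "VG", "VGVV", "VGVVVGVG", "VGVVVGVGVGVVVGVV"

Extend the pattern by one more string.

VGVVVGVGVGVVVGVVVGVVVGVGVGVVVGVG

φ(VGVVVGVGVGVVVGVV) expands symbol-by-symbol to VG VV VG VG VG VV VG VV VG VV VG VG VG VV VG VG; joining the 16 pieces gives the next term.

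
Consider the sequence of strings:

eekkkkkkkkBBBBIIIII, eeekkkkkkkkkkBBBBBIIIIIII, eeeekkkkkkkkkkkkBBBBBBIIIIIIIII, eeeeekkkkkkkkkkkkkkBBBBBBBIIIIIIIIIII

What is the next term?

eeeeeekkkkkkkkkkkkkkkkBBBBBBBBIIIIIIIIIIIII

Each string has the form e^{n-1} k^{2n+2} B^{n+1} I^{2n-1}, where the shown terms are n = 3, 4, 5, 6.
For the next term, n = 7, so the run lengths are 6, 16, 8, 13.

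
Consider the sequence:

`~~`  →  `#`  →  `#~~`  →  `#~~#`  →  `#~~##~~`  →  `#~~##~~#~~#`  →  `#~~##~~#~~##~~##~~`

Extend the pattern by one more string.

From term 3 onward, concatenate the last term with the second-to-last: #·~~ = #~~, #~~·# = #~~#, …
The next term joins #~~##~~#~~##~~##~~ and #~~##~~#~~#.

#~~##~~#~~##~~##~~#~~##~~#~~#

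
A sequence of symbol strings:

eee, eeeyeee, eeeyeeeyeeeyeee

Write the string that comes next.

eeeyeeeyeeeyeeeyeeeyeeeyeeeyeee

Each string is two copies of the previous one joined by 'y'.
One more doubling of eeeyeeeyeeeyeee gives the answer.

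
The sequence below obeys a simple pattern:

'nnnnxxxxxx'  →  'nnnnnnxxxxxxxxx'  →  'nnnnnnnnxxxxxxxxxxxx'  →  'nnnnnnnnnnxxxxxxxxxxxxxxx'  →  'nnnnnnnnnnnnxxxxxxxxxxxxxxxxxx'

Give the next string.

nnnnnnnnnnnnnnxxxxxxxxxxxxxxxxxxxxx

Term n consists of 2n n's, followed by 3n x's, where the shown terms are n = 2, 3, 4, 5, 6.
For the next term, n = 7, so the run lengths are 14, 21.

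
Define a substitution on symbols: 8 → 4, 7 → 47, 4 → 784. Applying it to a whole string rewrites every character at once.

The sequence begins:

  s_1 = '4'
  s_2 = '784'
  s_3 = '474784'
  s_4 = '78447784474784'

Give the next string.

φ(78447784474784) expands symbol-by-symbol to 47 4 784 784 47 47 4 784 784 47 784 47 4 784; joining the 14 pieces gives the next term.

4747847844747478478447784474784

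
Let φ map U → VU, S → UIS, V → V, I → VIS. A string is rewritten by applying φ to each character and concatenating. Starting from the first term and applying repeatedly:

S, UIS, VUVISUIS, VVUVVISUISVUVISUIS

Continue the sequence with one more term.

φ(VVUVVISUISVUVISUIS) expands symbol-by-symbol to V V VU V V VIS UIS VU VIS UIS V VU V VIS UIS VU VIS UIS; joining the 18 pieces gives the next term.

VVVUVVVISUISVUVISUISVVUVVISUISVUVISUIS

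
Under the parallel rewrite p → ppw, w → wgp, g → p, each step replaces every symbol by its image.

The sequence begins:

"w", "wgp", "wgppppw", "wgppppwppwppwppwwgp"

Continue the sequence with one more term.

φ(wgppppwppwppwppwwgp) expands symbol-by-symbol to wgp p ppw ppw ppw ppw wgp ppw ppw wgp ppw ppw wgp ppw ppw wgp wgp p ppw; joining the 19 pieces gives the next term.

wgppppwppwppwppwwgpppwppwwgpppwppwwgpppwppwwgpwgppppw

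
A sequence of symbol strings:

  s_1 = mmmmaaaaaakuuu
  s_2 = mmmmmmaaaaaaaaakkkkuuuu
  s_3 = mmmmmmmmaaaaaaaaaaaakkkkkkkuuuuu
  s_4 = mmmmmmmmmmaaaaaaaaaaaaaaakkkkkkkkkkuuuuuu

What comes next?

mmmmmmmmmmmmaaaaaaaaaaaaaaaaaakkkkkkkkkkkkkuuuuuuu

Term n consists of 2n+2 m's, followed by 3n+3 a's, followed by 3n-2 k's, followed by n+2 u's (n = 1, 2, …).
At n = 5 the blocks have lengths 12, 18, 13, 7.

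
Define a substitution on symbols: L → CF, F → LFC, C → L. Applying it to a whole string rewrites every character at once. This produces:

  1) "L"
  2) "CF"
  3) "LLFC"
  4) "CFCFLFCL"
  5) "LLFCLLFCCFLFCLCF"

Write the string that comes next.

φ(LLFCLLFCCFLFCLCF) expands symbol-by-symbol to CF CF LFC L CF CF LFC L L LFC CF LFC L CF L LFC; joining the 16 pieces gives the next term.

CFCFLFCLCFCFLFCLLLFCCFLFCLCFLLFC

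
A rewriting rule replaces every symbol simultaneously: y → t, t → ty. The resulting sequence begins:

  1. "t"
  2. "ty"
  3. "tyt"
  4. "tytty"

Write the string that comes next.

tyttytyt

Apply φ to tytty symbol by symbol: t→ty, y→t, t→ty, t→ty, y→t; joined: ty t ty ty t.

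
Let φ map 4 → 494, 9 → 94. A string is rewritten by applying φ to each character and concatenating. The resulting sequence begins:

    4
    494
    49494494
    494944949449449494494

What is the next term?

Rewriting the 21 symbols of 494944949449449494494 one by one yields 494 94 494 94 494 494 94 494 94 494 494 94 494 494 94 494 94 494 494 94 494; concatenated:

4949449494494494944949449449494494494944949449449494494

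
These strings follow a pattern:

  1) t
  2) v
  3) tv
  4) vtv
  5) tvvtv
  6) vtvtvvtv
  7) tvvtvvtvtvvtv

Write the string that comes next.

vtvtvvtvtvvtvvtvtvvtv

From term 3 onward, concatenate the second-to-last term with the last: t·v = tv, v·tv = vtv, …
So term 8 is vtvtvvtv·tvvtvvtvtvvtv.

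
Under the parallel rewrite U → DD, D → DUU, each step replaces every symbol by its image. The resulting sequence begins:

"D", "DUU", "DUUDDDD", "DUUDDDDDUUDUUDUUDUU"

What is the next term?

Rewriting the 19 symbols of DUUDDDDDUUDUUDUUDUU one by one yields DUU DD DD DUU DUU DUU DUU DUU DD DD DUU DD DD DUU DD DD DUU DD DD; concatenated:

DUUDDDDDUUDUUDUUDUUDUUDDDDDUUDDDDDUUDDDDDUUDDDD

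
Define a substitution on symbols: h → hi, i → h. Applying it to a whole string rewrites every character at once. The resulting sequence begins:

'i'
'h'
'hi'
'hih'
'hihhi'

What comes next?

Apply φ to hihhi symbol by symbol: h→hi, i→h, h→hi, h→hi, i→h; joined: hi h hi hi h.

hihhihih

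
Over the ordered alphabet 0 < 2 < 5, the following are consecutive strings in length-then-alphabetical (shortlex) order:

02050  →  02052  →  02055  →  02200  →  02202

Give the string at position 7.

Stepping forward 2 times from 02202: 02202 → 02205, then the target.

02220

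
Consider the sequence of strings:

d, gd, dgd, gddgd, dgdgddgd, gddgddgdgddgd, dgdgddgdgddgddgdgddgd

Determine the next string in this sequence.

From term 3 onward, concatenate the second-to-last term with the last: d·gd = dgd, gd·dgd = gddgd, …
The next term joins gddgddgdgddgd and dgdgddgdgddgddgdgddgd.

gddgddgdgddgddgdgddgdgddgddgdgddgd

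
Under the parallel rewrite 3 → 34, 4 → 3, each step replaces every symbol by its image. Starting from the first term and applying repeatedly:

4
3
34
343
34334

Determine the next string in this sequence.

34334343

Expanding 34334: 3→34, 4→3, 3→34, 3→34, 4→3. Concatenated: 34 3 34 34 3.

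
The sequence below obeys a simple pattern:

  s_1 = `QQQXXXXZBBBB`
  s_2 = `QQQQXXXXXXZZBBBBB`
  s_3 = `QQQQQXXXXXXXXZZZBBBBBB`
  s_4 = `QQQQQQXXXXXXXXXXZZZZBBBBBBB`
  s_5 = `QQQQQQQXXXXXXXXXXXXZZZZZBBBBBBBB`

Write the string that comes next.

QQQQQQQQXXXXXXXXXXXXXXZZZZZZBBBBBBBBB

The n-th term is n+1 Q's then 2n X's then n-1 Z's then n+2 B's, where the shown terms are n = 2, 3, 4, 5, 6.
For the next term, n = 7, so the run lengths are 8, 14, 6, 9.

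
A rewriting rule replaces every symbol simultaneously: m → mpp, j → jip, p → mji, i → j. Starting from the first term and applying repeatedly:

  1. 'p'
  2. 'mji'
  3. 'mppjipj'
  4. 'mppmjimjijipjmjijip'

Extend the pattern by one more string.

mppmjimjimppjipjmppjipjjipjmjijipmppjipjjipjmji

φ(mppmjimjijipjmjijip) expands symbol-by-symbol to mpp mji mji mpp jip j mpp jip j jip j mji jip mpp jip j jip j mji; joining the 19 pieces gives the next term.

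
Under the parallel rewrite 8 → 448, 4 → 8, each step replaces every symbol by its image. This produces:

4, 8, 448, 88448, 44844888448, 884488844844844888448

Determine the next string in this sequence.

Replace each of the 21 characters of 884488844844844888448 in place — 448 448 8 8 448 448 448 8 8 448 8 8 448 8 8 448 448 448 8 8 448 — and concatenate.

4484488844844844888448884488844844844888448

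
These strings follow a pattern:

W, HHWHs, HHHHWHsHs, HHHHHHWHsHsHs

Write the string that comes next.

s(k+1) = HH·s(k)·Hs, so each term gains HH as a prefix and Hs as a suffix.
So the next term is HH·HHHHHHWHsHsHs·Hs.

HHHHHHHHWHsHsHsHs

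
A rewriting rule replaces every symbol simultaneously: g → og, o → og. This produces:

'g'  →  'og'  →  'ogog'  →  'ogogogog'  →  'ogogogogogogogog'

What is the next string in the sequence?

φ(ogogogogogogogog) expands symbol-by-symbol to og og og og og og og og og og og og og og og og; joining the 16 pieces gives the next term.

ogogogogogogogogogogogogogogogog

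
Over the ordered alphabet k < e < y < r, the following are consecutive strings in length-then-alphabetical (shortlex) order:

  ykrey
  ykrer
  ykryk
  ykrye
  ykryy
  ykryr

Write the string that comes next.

ykrrk

The successor of ykryr increments the rightmost position that isn't already r and resets every position after it to k.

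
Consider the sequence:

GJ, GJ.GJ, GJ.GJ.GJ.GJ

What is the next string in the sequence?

Every step duplicates the string with '.' between the halves.
Doubling GJ.GJ.GJ.GJ with '.' between the halves:

GJ.GJ.GJ.GJ.GJ.GJ.GJ.GJ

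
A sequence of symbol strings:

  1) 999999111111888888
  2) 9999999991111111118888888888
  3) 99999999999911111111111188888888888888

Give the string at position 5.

9999999999999999991111111111111111118888888888888888888888

Reading off run lengths: 9 runs 6, 9, 12; 1 runs 6, 9, 12; 8 runs 6, 10, 14 — each is linear in n, where the shown terms are n = 2, 3, 4.
For term 5, n = 6, so the run lengths are 18, 18, 22.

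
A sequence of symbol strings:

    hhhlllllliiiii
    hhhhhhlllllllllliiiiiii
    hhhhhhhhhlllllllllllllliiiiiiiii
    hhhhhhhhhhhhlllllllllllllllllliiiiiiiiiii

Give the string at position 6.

hhhhhhhhhhhhhhhhhhlllllllllllllllllllllllllliiiiiiiiiiiiiii

Each string has the form h^{3n} l^{4n+2} i^{2n+3} (n = 1, 2, …).
Setting n = 6 gives 18, 26, 15 characters in each block.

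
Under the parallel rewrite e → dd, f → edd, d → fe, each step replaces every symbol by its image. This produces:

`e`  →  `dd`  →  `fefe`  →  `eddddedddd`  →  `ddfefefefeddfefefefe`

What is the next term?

Applying the rule to each of the 20 symbols of ddfefefefeddfefefefe gives the pieces fe fe edd dd edd dd edd dd edd dd fe fe edd dd edd dd edd dd edd dd, which concatenate to the answer.

fefeeddddeddddeddddeddddfefeeddddeddddeddddedddd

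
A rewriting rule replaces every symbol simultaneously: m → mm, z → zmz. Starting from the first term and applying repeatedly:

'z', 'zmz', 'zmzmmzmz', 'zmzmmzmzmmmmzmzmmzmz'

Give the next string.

Applying the rule to each of the 20 symbols of zmzmmzmzmmmmzmzmmzmz gives the pieces zmz mm zmz mm mm zmz mm zmz mm mm mm mm zmz mm zmz mm mm zmz mm zmz, which concatenate to the answer.

zmzmmzmzmmmmzmzmmzmzmmmmmmmmzmzmmzmzmmmmzmzmmzmz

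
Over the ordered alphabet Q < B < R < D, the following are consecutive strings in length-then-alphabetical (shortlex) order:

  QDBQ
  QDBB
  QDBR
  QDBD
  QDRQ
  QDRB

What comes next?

QDRR

Find the rightmost character of QDRB below D, bump it to the next letter, and reset everything to its right to Q.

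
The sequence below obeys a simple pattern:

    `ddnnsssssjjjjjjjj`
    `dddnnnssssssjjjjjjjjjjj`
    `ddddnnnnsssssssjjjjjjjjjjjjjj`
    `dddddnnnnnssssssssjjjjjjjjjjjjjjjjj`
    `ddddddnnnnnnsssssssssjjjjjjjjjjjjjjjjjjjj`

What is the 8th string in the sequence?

Each string has the form d^{n} n^{n} s^{n+3} j^{3n+2}, where the shown terms are n = 2, 3, 4, 5, 6.
At n = 9 the blocks have lengths 9, 9, 12, 29.

dddddddddnnnnnnnnnssssssssssssjjjjjjjjjjjjjjjjjjjjjjjjjjjjj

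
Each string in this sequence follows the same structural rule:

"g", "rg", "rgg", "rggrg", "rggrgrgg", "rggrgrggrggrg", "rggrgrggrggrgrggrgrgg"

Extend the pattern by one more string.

From term 3 onward, concatenate the last term with the second-to-last: rg·g = rgg, rgg·rg = rggrg, …
Continuing: rggrgrggrggrgrggrgrgg · rggrgrggrggrg gives term 8.

rggrgrggrggrgrggrgrggrggrgrggrggrg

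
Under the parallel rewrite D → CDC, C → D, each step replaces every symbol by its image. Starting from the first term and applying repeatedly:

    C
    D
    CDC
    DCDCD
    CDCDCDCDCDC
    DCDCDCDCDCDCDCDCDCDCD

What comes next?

CDCDCDCDCDCDCDCDCDCDCDCDCDCDCDCDCDCDCDCDCDC

Replace each of the 21 characters of DCDCDCDCDCDCDCDCDCDCD in place — CDC D CDC D CDC D CDC D CDC D CDC D CDC D CDC D CDC D CDC D CDC — and concatenate.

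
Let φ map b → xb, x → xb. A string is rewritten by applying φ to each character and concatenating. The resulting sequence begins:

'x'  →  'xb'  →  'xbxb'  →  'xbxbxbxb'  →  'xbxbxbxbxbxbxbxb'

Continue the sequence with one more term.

xbxbxbxbxbxbxbxbxbxbxbxbxbxbxbxb

φ(xbxbxbxbxbxbxbxb) expands symbol-by-symbol to xb xb xb xb xb xb xb xb xb xb xb xb xb xb xb xb; joining the 16 pieces gives the next term.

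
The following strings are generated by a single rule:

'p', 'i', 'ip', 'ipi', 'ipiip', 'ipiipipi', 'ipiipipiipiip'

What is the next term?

ipiipipiipiipipiipipi

From term 3 onward, concatenate the last term with the second-to-last: i·p = ip, ip·i = ipi, …
Continuing: ipiipipiipiip · ipiipipi gives term 8.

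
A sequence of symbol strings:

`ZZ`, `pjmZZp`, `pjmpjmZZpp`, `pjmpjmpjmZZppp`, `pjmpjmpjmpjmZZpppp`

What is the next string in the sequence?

pjmpjmpjmpjmpjmZZppppp

s(k+1) = pjm·s(k)·p, so each term gains pjm as a prefix and p as a suffix.
So the next term is pjm·pjmpjmpjmpjmZZpppp·p.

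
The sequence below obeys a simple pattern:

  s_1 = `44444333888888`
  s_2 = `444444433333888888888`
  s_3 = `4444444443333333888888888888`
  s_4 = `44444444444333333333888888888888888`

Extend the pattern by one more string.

444444444444433333333333888888888888888888

Each string has the form 4^{2n+1} 3^{2n-1} 8^{3n}, where the shown terms are n = 2, 3, 4, 5.
Setting n = 6 gives 13, 11, 18 characters in each block.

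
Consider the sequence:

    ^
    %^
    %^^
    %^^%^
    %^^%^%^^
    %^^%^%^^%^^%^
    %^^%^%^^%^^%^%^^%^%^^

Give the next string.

From term 3 onward, concatenate the last term with the second-to-last: %^·^ = %^^, %^^·%^ = %^^%^, …
So term 8 is %^^%^%^^%^^%^%^^%^%^^·%^^%^%^^%^^%^.

%^^%^%^^%^^%^%^^%^%^^%^^%^%^^%^^%^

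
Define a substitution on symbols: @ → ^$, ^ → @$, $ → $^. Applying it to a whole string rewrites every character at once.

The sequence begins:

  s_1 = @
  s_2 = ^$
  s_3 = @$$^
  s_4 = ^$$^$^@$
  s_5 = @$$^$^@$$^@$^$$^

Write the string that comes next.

^$$^$^@$$^@$^$$^$^@$^$$^@$$^$^@$

Replace each of the 16 characters of @$$^$^@$$^@$^$$^ in place — ^$ $^ $^ @$ $^ @$ ^$ $^ $^ @$ ^$ $^ @$ $^ $^ @$ — and concatenate.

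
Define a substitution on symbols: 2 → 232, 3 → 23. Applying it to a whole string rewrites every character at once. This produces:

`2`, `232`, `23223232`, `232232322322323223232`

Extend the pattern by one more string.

Applying the rule to each of the 21 symbols of 232232322322323223232 gives the pieces 232 23 232 232 23 232 23 232 232 23 232 232 23 232 23 232 232 23 232 23 232, which concatenate to the answer.

2322323223223232232322322323223223232232322322323223232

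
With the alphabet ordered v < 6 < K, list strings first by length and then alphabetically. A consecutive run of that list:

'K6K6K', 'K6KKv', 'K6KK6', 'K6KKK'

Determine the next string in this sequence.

KKvvv

Treat K6KKK as a base-3 numeral over the given alphabet and add one, carrying through any trailing K's.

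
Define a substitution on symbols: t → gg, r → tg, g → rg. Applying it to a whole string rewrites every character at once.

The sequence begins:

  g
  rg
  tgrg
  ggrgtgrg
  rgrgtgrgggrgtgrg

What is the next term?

φ(rgrgtgrgggrgtgrg) expands symbol-by-symbol to tg rg tg rg gg rg tg rg rg rg tg rg gg rg tg rg; joining the 16 pieces gives the next term.

tgrgtgrgggrgtgrgrgrgtgrgggrgtgrg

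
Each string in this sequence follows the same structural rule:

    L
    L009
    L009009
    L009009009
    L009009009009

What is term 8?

L009009009009009009009

Every step adds 009 to the end: s(k+1) = s(k)·009.
From L009009009009, 3 further steps: L009009009009 → L009009009009009 → L009009009009009009 → (answer).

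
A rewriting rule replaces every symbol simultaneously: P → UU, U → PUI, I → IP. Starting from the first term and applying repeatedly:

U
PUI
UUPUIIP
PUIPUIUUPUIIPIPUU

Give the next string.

Applying the rule to each of the 17 symbols of PUIPUIUUPUIIPIPUU gives the pieces UU PUI IP UU PUI IP PUI PUI UU PUI IP IP UU IP UU PUI PUI, which concatenate to the answer.

UUPUIIPUUPUIIPPUIPUIUUPUIIPIPUUIPUUPUIPUI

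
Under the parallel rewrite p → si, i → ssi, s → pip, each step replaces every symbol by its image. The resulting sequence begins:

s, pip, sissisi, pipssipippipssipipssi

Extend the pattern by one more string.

φ(pipssipippipssipipssi) expands symbol-by-symbol to si ssi si pip pip ssi si ssi si si ssi si pip pip ssi si ssi si pip pip ssi; joining the 21 pieces gives the next term.

sissisipippipssisissisisissisipippipssisissisipippipssi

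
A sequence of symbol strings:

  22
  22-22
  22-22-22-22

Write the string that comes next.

22-22-22-22-22-22-22-22

Each string is two copies of the previous one joined by '-'.
One more doubling of 22-22-22-22 gives the answer.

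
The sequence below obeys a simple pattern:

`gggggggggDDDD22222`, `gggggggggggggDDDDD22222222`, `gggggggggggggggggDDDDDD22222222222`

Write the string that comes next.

gggggggggggggggggggggDDDDDDD22222222222222

Each string has the form g^{4n+1} D^{n+2} 2^{3n-1}, where the shown terms are n = 2, 3, 4.
For the next term, n = 5, so the run lengths are 21, 7, 14.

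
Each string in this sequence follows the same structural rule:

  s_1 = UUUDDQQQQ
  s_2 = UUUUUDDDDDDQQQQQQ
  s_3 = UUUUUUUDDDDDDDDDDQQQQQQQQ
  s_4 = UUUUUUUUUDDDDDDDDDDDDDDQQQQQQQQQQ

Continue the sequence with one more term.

Each string has the form U^{2n+1} D^{4n-2} Q^{2n+2} (n = 1, 2, …).
For the next term, n = 5, so the run lengths are 11, 18, 12.

UUUUUUUUUUUDDDDDDDDDDDDDDDDDDQQQQQQQQQQQQ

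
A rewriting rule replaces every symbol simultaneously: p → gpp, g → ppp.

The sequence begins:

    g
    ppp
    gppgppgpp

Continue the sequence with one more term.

Rewriting each symbol of gppgppgpp: g→ppp, p→gpp, p→gpp, g→ppp, p→gpp, p→gpp, g→ppp, p→gpp, p→gpp, which concatenates to ppp gpp gpp ppp gpp gpp ppp gpp gpp.

pppgppgpppppgppgpppppgppgpp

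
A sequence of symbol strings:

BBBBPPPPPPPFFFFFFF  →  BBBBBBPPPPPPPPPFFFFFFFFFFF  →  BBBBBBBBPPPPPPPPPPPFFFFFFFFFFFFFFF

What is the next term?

BBBBBBBBBBPPPPPPPPPPPPPFFFFFFFFFFFFFFFFFFF

Term n consists of 2n B's, followed by 2n+3 P's, followed by 4n-1 F's, where the shown terms are n = 2, 3, 4.
Setting n = 5 gives 10, 13, 19 characters in each block.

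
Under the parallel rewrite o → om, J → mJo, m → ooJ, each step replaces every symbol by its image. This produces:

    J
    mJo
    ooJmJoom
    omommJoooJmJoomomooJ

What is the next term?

omooJomooJooJmJoomomommJoooJmJoomomooJomooJomommJo

Applying the rule to each of the 20 symbols of omommJoooJmJoomomooJ gives the pieces om ooJ om ooJ ooJ mJo om om om mJo ooJ mJo om om ooJ om ooJ om om mJo, which concatenate to the answer.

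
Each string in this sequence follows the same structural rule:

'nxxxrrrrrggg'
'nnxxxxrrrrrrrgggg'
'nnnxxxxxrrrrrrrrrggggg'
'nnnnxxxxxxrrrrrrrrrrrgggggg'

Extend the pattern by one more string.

Term n consists of n-1 n's, followed by n+1 x's, followed by 2n+1 r's, followed by n+1 g's, where the shown terms are n = 2, 3, 4, 5.
Setting n = 6 gives 5, 7, 13, 7 characters in each block.

nnnnnxxxxxxxrrrrrrrrrrrrrggggggg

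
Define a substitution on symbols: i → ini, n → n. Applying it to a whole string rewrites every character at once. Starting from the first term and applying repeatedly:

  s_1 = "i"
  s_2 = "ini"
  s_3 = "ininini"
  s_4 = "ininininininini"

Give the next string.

ininininininininininininininini

Replace each of the 15 characters of ininininininini in place — ini n ini n ini n ini n ini n ini n ini n ini — and concatenate.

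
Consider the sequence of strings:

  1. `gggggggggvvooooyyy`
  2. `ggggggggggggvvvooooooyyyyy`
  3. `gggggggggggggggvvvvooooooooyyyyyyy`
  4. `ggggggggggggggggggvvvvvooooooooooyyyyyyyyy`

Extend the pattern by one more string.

Reading off run lengths: g runs 9, 12, 15, 18; v runs 2, 3, 4, 5; o runs 4, 6, 8, 10; y runs 3, 5, 7, 9 — each is linear in n, where the shown terms are n = 2, 3, 4, 5.
Setting n = 6 gives 21, 6, 12, 11 characters in each block.

gggggggggggggggggggggvvvvvvooooooooooooyyyyyyyyyyy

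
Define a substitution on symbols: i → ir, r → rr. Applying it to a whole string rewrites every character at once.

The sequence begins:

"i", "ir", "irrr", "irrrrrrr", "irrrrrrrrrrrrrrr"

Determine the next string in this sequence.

Rewriting the 16 symbols of irrrrrrrrrrrrrrr one by one yields ir rr rr rr rr rr rr rr rr rr rr rr rr rr rr rr; concatenated:

irrrrrrrrrrrrrrrrrrrrrrrrrrrrrrr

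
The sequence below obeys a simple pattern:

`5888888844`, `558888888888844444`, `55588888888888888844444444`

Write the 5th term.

555558888888888888888888888844444444444444

The n-th term is n 5's then 4n+3 8's then 3n-1 4's (n = 1, 2, …).
Setting n = 5 gives 5, 23, 14 characters in each block.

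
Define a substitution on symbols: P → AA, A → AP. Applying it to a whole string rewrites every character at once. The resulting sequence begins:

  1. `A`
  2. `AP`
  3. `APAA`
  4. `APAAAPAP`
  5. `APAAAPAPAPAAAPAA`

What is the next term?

φ(APAAAPAPAPAAAPAA) expands symbol-by-symbol to AP AA AP AP AP AA AP AA AP AA AP AP AP AA AP AP; joining the 16 pieces gives the next term.

APAAAPAPAPAAAPAAAPAAAPAPAPAAAPAP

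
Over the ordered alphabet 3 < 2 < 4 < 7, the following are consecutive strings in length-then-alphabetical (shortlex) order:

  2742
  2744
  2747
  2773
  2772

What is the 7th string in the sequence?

2777

Advancing 2 positions from 2772 through 2772 → 2774 reaches term 7.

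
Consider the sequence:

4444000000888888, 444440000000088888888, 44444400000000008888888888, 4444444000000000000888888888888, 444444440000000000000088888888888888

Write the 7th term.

Term n consists of n+1 4's, followed by 2n 0's, followed by 2n 8's, where the shown terms are n = 3, 4, 5, 6, 7.
For term 7, n = 9, so the run lengths are 10, 18, 18.

4444444444000000000000000000888888888888888888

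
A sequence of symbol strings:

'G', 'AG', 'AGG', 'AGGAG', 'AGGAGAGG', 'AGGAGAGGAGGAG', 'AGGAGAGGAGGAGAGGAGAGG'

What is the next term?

Each term (from the third on) is the previous term followed by the one before it: term 3 = AG·G = AGG.
The next term joins AGGAGAGGAGGAGAGGAGAGG and AGGAGAGGAGGAG.

AGGAGAGGAGGAGAGGAGAGGAGGAGAGGAGGAG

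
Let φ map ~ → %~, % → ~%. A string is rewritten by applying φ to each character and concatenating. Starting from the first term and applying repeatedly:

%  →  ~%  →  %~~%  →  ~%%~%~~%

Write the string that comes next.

%~~%~%%~~%%~%~~%

Rewriting each symbol of ~%%~%~~%: ~→%~, %→~%, %→~%, ~→%~, %→~%, ~→%~, ~→%~, %→~%, which concatenates to %~ ~% ~% %~ ~% %~ %~ ~%.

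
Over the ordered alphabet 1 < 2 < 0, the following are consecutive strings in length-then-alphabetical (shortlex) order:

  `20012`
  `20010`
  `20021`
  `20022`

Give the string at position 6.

20001

Stepping forward 2 times from 20022: 20022 → 20020, then the target.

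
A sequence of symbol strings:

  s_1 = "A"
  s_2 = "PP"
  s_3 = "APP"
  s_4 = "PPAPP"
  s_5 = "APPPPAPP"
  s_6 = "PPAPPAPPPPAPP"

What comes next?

From term 3 onward, concatenate the second-to-last term with the last: A·PP = APP, PP·APP = PPAPP, …
Continuing: APPPPAPP · PPAPPAPPPPAPP gives term 7.

APPPPAPPPPAPPAPPPPAPP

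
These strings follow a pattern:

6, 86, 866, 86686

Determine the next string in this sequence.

86686866

From term 3 onward, concatenate the last term with the second-to-last: 86·6 = 866, 866·86 = 86686, …
Continuing: 86686 · 866 gives term 5.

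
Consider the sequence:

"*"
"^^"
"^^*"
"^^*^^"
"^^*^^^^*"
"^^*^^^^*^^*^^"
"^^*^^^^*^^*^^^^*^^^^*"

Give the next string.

Each term (from the third on) is the previous term followed by the one before it: term 3 = ^^·* = ^^*.
Continuing: ^^*^^^^*^^*^^^^*^^^^* · ^^*^^^^*^^*^^ gives term 8.

^^*^^^^*^^*^^^^*^^^^*^^*^^^^*^^*^^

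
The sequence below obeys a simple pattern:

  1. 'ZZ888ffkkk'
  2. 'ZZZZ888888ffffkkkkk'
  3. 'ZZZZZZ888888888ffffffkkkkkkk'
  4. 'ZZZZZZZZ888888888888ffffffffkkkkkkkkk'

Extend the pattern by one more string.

Term n consists of 2n Z's, followed by 3n 8's, followed by 2n f's, followed by 2n+1 k's (n = 1, 2, …).
At n = 5 the blocks have lengths 10, 15, 10, 11.

ZZZZZZZZZZ888888888888888ffffffffffkkkkkkkkkkk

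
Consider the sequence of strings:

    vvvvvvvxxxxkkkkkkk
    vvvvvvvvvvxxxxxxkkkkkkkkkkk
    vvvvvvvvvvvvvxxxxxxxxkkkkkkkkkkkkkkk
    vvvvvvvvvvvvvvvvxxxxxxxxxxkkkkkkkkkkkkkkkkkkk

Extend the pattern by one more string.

The n-th term is 3n+1 v's then 2n x's then 4n-1 k's, where the shown terms are n = 2, 3, 4, 5.
For the next term, n = 6, so the run lengths are 19, 12, 23.

vvvvvvvvvvvvvvvvvvvxxxxxxxxxxxxkkkkkkkkkkkkkkkkkkkkkkk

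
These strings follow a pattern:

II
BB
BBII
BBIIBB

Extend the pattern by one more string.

BBIIBBBBII

From term 3 onward, concatenate the last term with the second-to-last: BB·II = BBII, BBII·BB = BBIIBB, …
So term 5 is BBIIBB·BBII.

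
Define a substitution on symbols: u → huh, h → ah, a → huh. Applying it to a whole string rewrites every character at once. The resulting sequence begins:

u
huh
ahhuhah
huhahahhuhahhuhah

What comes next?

ahhuhahhuhahhuhahahhuhahhuhahahhuhahhuhah

φ(huhahahhuhahhuhah) expands symbol-by-symbol to ah huh ah huh ah huh ah ah huh ah huh ah ah huh ah huh ah; joining the 17 pieces gives the next term.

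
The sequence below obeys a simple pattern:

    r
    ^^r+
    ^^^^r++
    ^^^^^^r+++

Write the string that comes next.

s(k+1) = ^^·s(k)·+, so each term gains ^^ as a prefix and + as a suffix.
So the next term is ^^·^^^^^^r+++·+.

^^^^^^^^r++++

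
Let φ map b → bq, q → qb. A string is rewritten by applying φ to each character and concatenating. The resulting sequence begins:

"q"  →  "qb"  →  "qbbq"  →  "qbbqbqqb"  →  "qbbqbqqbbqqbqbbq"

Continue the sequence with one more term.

Rewriting the 16 symbols of qbbqbqqbbqqbqbbq one by one yields qb bq bq qb bq qb qb bq bq qb qb bq qb bq bq qb; concatenated:

qbbqbqqbbqqbqbbqbqqbqbbqqbbqbqqb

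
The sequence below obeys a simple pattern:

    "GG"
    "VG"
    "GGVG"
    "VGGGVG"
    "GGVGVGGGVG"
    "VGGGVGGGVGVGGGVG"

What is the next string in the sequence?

Each term (from the third on) is the two preceding terms concatenated in order: term 3 = GG·VG = GGVG.
The next term joins GGVGVGGGVG and VGGGVGGGVGVGGGVG.

GGVGVGGGVGVGGGVGGGVGVGGGVG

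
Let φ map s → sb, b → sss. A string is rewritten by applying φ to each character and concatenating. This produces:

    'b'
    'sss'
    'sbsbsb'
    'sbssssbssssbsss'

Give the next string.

Applying the rule to each of the 15 symbols of sbssssbssssbsss gives the pieces sb sss sb sb sb sb sss sb sb sb sb sss sb sb sb, which concatenate to the answer.

sbssssbsbsbsbssssbsbsbsbssssbsbsb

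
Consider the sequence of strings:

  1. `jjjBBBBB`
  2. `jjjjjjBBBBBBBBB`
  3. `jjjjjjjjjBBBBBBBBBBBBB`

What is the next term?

jjjjjjjjjjjjBBBBBBBBBBBBBBBBB

Each string has the form j^{3n} B^{4n+1} (n = 1, 2, …).
At n = 4 the blocks have lengths 12, 17.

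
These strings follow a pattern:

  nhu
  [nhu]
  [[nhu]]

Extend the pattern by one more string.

[[[nhu]]]

Each term wraps the previous one in [ on the left and ] on the right.
One more step from [[nhu]] gives the answer.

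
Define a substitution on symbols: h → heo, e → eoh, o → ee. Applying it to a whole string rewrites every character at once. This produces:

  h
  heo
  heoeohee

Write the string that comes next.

heoeoheeeoheeheoeoheoh

Apply φ to heoeohee symbol by symbol: h→heo, e→eoh, o→ee, e→eoh, o→ee, h→heo, e→eoh, e→eoh; joined: heo eoh ee eoh ee heo eoh eoh.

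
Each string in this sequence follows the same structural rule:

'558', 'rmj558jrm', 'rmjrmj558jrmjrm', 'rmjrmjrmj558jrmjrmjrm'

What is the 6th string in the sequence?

rmjrmjrmjrmjrmj558jrmjrmjrmjrmjrm

Every step adds rmj to the front and jrm to the end of the previous string.
From rmjrmjrmj558jrmjrmjrm, 2 further steps: rmjrmjrmj558jrmjrmjrm → rmjrmjrmjrmj558jrmjrmjrmjrm → (answer).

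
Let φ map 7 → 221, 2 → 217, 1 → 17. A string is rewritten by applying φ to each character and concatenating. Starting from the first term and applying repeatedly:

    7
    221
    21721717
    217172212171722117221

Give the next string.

φ(217172212171722117221) expands symbol-by-symbol to 217 17 221 17 221 217 217 17 217 17 221 17 221 217 217 17 17 221 217 217 17; joining the 21 pieces gives the next term.

2171722117221217217172171722117221217217171722121721717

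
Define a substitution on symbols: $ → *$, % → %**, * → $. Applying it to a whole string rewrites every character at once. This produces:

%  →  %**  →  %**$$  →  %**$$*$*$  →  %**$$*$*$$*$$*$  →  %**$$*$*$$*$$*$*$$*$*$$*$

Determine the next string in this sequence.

Rewriting the 25 symbols of %**$$*$*$$*$$*$*$$*$*$$*$ one by one yields %** $ $ *$ *$ $ *$ $ *$ *$ $ *$ *$ $ *$ $ *$ *$ $ *$ $ *$ *$ $ *$; concatenated:

%**$$*$*$$*$$*$*$$*$*$$*$$*$*$$*$$*$*$$*$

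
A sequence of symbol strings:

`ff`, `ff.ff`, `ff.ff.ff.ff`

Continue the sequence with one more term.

ff.ff.ff.ff.ff.ff.ff.ff

Each string is two copies of the previous one joined by '.'.
One more doubling of ff.ff.ff.ff gives the answer.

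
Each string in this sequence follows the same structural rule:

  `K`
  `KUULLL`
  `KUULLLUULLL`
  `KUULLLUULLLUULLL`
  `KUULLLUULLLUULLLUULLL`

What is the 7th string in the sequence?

Every step adds UULLL to the end: s(k+1) = s(k)·UULLL.
From KUULLLUULLLUULLLUULLL, 2 further steps: KUULLLUULLLUULLLUULLL → KUULLLUULLLUULLLUULLLUULLL → (answer).

KUULLLUULLLUULLLUULLLUULLLUULLL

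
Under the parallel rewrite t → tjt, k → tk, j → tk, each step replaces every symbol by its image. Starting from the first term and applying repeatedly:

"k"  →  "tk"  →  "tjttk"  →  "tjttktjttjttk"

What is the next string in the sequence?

tjttktjttjttktjttktjttjttktjttjttk

Applying the rule to each of the 13 symbols of tjttktjttjttk gives the pieces tjt tk tjt tjt tk tjt tk tjt tjt tk tjt tjt tk, which concatenate to the answer.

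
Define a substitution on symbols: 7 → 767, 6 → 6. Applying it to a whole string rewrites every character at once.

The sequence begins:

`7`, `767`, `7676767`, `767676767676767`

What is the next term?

Replace each of the 15 characters of 767676767676767 in place — 767 6 767 6 767 6 767 6 767 6 767 6 767 6 767 — and concatenate.

7676767676767676767676767676767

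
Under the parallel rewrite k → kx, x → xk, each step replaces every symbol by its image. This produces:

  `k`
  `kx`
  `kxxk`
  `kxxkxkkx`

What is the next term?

kxxkxkkxxkkxkxxk

Rewriting each symbol of kxxkxkkx: k→kx, x→xk, x→xk, k→kx, x→xk, k→kx, k→kx, x→xk, which concatenates to kx xk xk kx xk kx kx xk.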